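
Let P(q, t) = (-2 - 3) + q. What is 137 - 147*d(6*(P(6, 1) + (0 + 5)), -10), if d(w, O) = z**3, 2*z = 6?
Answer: -3832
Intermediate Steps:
z = 3 (z = (1/2)*6 = 3)
P(q, t) = -5 + q
d(w, O) = 27 (d(w, O) = 3**3 = 27)
137 - 147*d(6*(P(6, 1) + (0 + 5)), -10) = 137 - 147*27 = 137 - 3969 = -3832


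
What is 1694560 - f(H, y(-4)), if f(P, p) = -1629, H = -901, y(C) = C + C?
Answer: 1696189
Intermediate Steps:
y(C) = 2*C
1694560 - f(H, y(-4)) = 1694560 - 1*(-1629) = 1694560 + 1629 = 1696189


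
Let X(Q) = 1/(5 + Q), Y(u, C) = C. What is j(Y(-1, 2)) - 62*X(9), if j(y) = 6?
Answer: 11/7 ≈ 1.5714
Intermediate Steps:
j(Y(-1, 2)) - 62*X(9) = 6 - 62/(5 + 9) = 6 - 62/14 = 6 - 62*1/14 = 6 - 31/7 = 11/7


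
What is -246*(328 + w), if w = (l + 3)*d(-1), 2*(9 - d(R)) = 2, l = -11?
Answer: -64944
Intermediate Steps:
d(R) = 8 (d(R) = 9 - ½*2 = 9 - 1 = 8)
w = -64 (w = (-11 + 3)*8 = -8*8 = -64)
-246*(328 + w) = -246*(328 - 64) = -246*264 = -64944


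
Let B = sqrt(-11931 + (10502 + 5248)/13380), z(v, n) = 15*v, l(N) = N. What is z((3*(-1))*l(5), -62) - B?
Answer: -225 - 3*I*sqrt(263670294)/446 ≈ -225.0 - 109.22*I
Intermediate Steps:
B = 3*I*sqrt(263670294)/446 (B = sqrt(-11931 + 15750*(1/13380)) = sqrt(-11931 + 525/446) = sqrt(-5320701/446) = 3*I*sqrt(263670294)/446 ≈ 109.22*I)
z((3*(-1))*l(5), -62) - B = 15*((3*(-1))*5) - 3*I*sqrt(263670294)/446 = 15*(-3*5) - 3*I*sqrt(263670294)/446 = 15*(-15) - 3*I*sqrt(263670294)/446 = -225 - 3*I*sqrt(263670294)/446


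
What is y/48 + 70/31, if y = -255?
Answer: -1515/496 ≈ -3.0544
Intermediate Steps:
y/48 + 70/31 = -255/48 + 70/31 = -255*1/48 + 70*(1/31) = -85/16 + 70/31 = -1515/496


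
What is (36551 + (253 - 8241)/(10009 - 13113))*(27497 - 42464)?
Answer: -424547531091/776 ≈ -5.4710e+8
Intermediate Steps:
(36551 + (253 - 8241)/(10009 - 13113))*(27497 - 42464) = (36551 - 7988/(-3104))*(-14967) = (36551 - 7988*(-1/3104))*(-14967) = (36551 + 1997/776)*(-14967) = (28365573/776)*(-14967) = -424547531091/776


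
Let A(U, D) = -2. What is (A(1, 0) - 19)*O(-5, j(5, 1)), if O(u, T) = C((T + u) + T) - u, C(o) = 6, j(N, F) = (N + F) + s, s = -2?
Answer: -231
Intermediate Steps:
j(N, F) = -2 + F + N (j(N, F) = (N + F) - 2 = (F + N) - 2 = -2 + F + N)
O(u, T) = 6 - u
(A(1, 0) - 19)*O(-5, j(5, 1)) = (-2 - 19)*(6 - 1*(-5)) = -21*(6 + 5) = -21*11 = -231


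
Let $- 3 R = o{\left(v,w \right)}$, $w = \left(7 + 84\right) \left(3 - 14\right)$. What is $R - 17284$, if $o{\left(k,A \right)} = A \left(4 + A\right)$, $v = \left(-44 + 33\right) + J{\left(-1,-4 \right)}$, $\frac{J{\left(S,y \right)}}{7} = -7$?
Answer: $- \frac{1049849}{3} \approx -3.4995 \cdot 10^{5}$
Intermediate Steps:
$w = -1001$ ($w = 91 \left(-11\right) = -1001$)
$J{\left(S,y \right)} = -49$ ($J{\left(S,y \right)} = 7 \left(-7\right) = -49$)
$v = -60$ ($v = \left(-44 + 33\right) - 49 = -11 - 49 = -60$)
$R = - \frac{997997}{3}$ ($R = - \frac{\left(-1001\right) \left(4 - 1001\right)}{3} = - \frac{\left(-1001\right) \left(-997\right)}{3} = \left(- \frac{1}{3}\right) 997997 = - \frac{997997}{3} \approx -3.3267 \cdot 10^{5}$)
$R - 17284 = - \frac{997997}{3} - 17284 = - \frac{1049849}{3}$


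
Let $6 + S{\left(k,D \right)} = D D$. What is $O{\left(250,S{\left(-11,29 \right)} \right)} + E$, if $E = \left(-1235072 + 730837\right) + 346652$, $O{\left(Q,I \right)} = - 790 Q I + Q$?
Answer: $-165069833$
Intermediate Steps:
$S{\left(k,D \right)} = -6 + D^{2}$ ($S{\left(k,D \right)} = -6 + D D = -6 + D^{2}$)
$O{\left(Q,I \right)} = Q - 790 I Q$ ($O{\left(Q,I \right)} = - 790 I Q + Q = Q - 790 I Q$)
$E = -157583$ ($E = -504235 + 346652 = -157583$)
$O{\left(250,S{\left(-11,29 \right)} \right)} + E = 250 \left(1 - 790 \left(-6 + 29^{2}\right)\right) - 157583 = 250 \left(1 - 790 \left(-6 + 841\right)\right) - 157583 = 250 \left(1 - 659650\right) - 157583 = 250 \left(-659649\right) - 157583 = -164912250 - 157583 = -165069833$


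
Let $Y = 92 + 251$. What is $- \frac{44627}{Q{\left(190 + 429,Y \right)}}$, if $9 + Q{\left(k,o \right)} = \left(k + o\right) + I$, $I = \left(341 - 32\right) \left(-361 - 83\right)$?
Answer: $\frac{44627}{136243} \approx 0.32755$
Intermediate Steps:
$Y = 343$
$I = -137196$ ($I = 309 \left(-444\right) = -137196$)
$Q{\left(k,o \right)} = -137205 + k + o$ ($Q{\left(k,o \right)} = -9 - \left(137196 - k - o\right) = -9 + \left(-137196 + k + o\right) = -137205 + k + o$)
$- \frac{44627}{Q{\left(190 + 429,Y \right)}} = - \frac{44627}{-137205 + \left(190 + 429\right) + 343} = - \frac{44627}{-137205 + 619 + 343} = - \frac{44627}{-136243} = \left(-44627\right) \left(- \frac{1}{136243}\right) = \frac{44627}{136243}$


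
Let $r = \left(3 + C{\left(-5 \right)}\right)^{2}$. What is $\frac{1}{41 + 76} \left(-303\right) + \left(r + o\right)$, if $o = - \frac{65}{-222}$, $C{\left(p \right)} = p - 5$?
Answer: $\frac{134785}{2886} \approx 46.703$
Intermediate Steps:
$C{\left(p \right)} = -5 + p$ ($C{\left(p \right)} = p - 5 = -5 + p$)
$o = \frac{65}{222}$ ($o = \left(-65\right) \left(- \frac{1}{222}\right) = \frac{65}{222} \approx 0.29279$)
$r = 49$ ($r = \left(3 - 10\right)^{2} = \left(-7\right)^{2} = 49$)
$\frac{1}{41 + 76} \left(-303\right) + \left(r + o\right) = \frac{1}{41 + 76} \left(-303\right) + \left(49 + \frac{65}{222}\right) = \frac{1}{117} \left(-303\right) + \frac{10943}{222} = - \frac{101}{39} + \frac{10943}{222} = \frac{134785}{2886}$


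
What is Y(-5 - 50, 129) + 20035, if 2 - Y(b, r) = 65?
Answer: 19972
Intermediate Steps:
Y(b, r) = -63 (Y(b, r) = 2 - 1*65 = 2 - 65 = -63)
Y(-5 - 50, 129) + 20035 = -63 + 20035 = 19972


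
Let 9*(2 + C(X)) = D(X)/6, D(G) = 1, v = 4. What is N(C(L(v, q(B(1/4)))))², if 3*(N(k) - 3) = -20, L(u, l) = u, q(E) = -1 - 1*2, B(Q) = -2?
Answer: 121/9 ≈ 13.444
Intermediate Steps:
q(E) = -3 (q(E) = -1 - 2 = -3)
C(X) = -107/54 (C(X) = -2 + (1/6)/9 = -2 + (1*(⅙))/9 = -2 + (⅑)*(⅙) = -2 + 1/54 = -107/54)
N(k) = -11/3 (N(k) = 3 + (⅓)*(-20) = 3 - 20/3 = -11/3)
N(C(L(v, q(B(1/4)))))² = (-11/3)² = 121/9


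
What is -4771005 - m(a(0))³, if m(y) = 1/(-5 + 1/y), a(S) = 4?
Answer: -32724323231/6859 ≈ -4.7710e+6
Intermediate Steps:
-4771005 - m(a(0))³ = -4771005 - (-1*4/(-1 + 5*4))³ = -4771005 - (-1*4/(-1 + 20))³ = -4771005 - (-1*4/19)³ = -4771005 - (-1*4*1/19)³ = -4771005 - (-4/19)³ = -4771005 - 1*(-64/6859) = -4771005 + 64/6859 = -32724323231/6859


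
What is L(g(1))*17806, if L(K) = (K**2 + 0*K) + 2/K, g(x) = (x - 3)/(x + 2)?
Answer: -409538/9 ≈ -45504.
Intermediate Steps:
g(x) = (-3 + x)/(2 + x)
L(K) = K**2 + 2/K (L(K) = (K**2 + 0) + 2/K = K**2 + 2/K)
L(g(1))*17806 = ((2 + ((-3 + 1)/(2 + 1))**3)/(((-3 + 1)/(2 + 1))))*17806 = ((2 + (-2/3)**3)/((-2/3)))*17806 = ((2 + ((1/3)*(-2))**3)/(((1/3)*(-2))))*17806 = ((2 + (-2/3)**3)/(-2/3))*17806 = -3*(2 - 8/27)/2*17806 = -3/2*46/27*17806 = -23/9*17806 = -409538/9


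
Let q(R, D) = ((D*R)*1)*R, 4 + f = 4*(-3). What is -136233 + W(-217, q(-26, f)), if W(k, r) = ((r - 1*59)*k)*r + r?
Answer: -25524555049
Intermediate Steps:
f = -16 (f = -4 + 4*(-3) = -4 - 12 = -16)
q(R, D) = D*R**2 (q(R, D) = (D*R)*R = D*R**2)
W(k, r) = r + k*r*(-59 + r) (W(k, r) = ((r - 59)*k)*r + r = ((-59 + r)*k)*r + r = (k*(-59 + r))*r + r = k*r*(-59 + r) + r = r + k*r*(-59 + r))
-136233 + W(-217, q(-26, f)) = -136233 + (-16*(-26)**2)*(1 - 59*(-217) - (-3472)*(-26)**2) = -136233 + (-16*676)*(1 + 12803 - (-3472)*676) = -136233 - 10816*(1 + 12803 - 217*(-10816)) = -136233 - 10816*(1 + 12803 + 2347072) = -136233 - 10816*2359876 = -136233 - 25524418816 = -25524555049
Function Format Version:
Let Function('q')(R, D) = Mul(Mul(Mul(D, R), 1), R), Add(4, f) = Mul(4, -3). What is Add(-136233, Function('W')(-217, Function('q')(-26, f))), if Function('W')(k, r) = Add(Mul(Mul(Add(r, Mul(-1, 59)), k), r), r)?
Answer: -25524555049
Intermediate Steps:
f = -16 (f = Add(-4, Mul(4, -3)) = Add(-4, -12) = -16)
Function('q')(R, D) = Mul(D, Pow(R, 2)) (Function('q')(R, D) = Mul(Mul(D, R), R) = Mul(D, Pow(R, 2)))
Function('W')(k, r) = Add(r, Mul(k, r, Add(-59, r))) (Function('W')(k, r) = Add(Mul(Mul(Add(r, -59), k), r), r) = Add(Mul(Mul(Add(-59, r), k), r), r) = Add(Mul(Mul(k, Add(-59, r)), r), r) = Add(Mul(k, r, Add(-59, r)), r) = Add(r, Mul(k, r, Add(-59, r))))
Add(-136233, Function('W')(-217, Function('q')(-26, f))) = Add(-136233, Mul(Mul(-16, Pow(-26, 2)), Add(1, Mul(-59, -217), Mul(-217, Mul(-16, Pow(-26, 2)))))) = Add(-136233, Mul(Mul(-16, 676), Add(1, 12803, Mul(-217, Mul(-16, 676))))) = Add(-136233, Mul(-10816, Add(1, 12803, Mul(-217, -10816)))) = Add(-136233, Mul(-10816, Add(1, 12803, 2347072))) = Add(-136233, Mul(-10816, 2359876)) = Add(-136233, -25524418816) = -25524555049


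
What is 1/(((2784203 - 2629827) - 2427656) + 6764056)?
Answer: 1/4490776 ≈ 2.2268e-7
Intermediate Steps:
1/(((2784203 - 2629827) - 2427656) + 6764056) = 1/((154376 - 2427656) + 6764056) = 1/(-2273280 + 6764056) = 1/4490776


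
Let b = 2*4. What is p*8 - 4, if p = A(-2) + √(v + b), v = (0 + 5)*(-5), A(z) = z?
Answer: -20 + 8*I*√17 ≈ -20.0 + 32.985*I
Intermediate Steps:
b = 8
v = -25 (v = 5*(-5) = -25)
p = -2 + I*√17 (p = -2 + √(-25 + 8) = -2 + √(-17) = -2 + I*√17 ≈ -2.0 + 4.1231*I)
p*8 - 4 = (-2 + I*√17)*8 - 4 = (-16 + 8*I*√17) - 4 = -20 + 8*I*√17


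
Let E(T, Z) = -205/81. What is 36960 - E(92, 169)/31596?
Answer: 94590841165/2559276 ≈ 36960.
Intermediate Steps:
E(T, Z) = -205/81 (E(T, Z) = -205*1/81 = -205/81)
36960 - E(92, 169)/31596 = 36960 - (-205)/(81*31596) = 36960 - 1*(-205/2559276) = 36960 + 205/2559276 = 94590841165/2559276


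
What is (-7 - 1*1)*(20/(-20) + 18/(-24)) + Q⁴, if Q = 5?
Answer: 639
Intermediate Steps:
(-7 - 1*1)*(20/(-20) + 18/(-24)) + Q⁴ = (-7 - 1*1)*(20/(-20) + 18/(-24)) + 5⁴ = (-7 - 1)*(20*(-1/20) + 18*(-1/24)) + 625 = -8*(-1 - ¾) + 625 = -8*(-7/4) + 625 = 14 + 625 = 639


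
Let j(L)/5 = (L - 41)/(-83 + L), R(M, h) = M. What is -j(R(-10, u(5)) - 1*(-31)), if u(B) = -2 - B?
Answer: -50/31 ≈ -1.6129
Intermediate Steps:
j(L) = 5*(-41 + L)/(-83 + L) (j(L) = 5*((L - 41)/(-83 + L)) = 5*((-41 + L)/(-83 + L)) = 5*(-41 + L)/(-83 + L))
-j(R(-10, u(5)) - 1*(-31)) = -5*(-41 + (-10 - 1*(-31)))/(-83 + (-10 - 1*(-31))) = -5*(-41 + (-10 + 31))/(-83 + (-10 + 31)) = -5*(-41 + 21)/(-83 + 21) = -5*(-20)/(-62) = -5*(-1)*(-20)/62 = -1*50/31 = -50/31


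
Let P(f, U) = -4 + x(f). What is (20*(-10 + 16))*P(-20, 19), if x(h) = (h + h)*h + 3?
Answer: 95880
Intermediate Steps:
x(h) = 3 + 2*h² (x(h) = (2*h)*h + 3 = 2*h² + 3 = 3 + 2*h²)
P(f, U) = -1 + 2*f² (P(f, U) = -4 + (3 + 2*f²) = -1 + 2*f²)
(20*(-10 + 16))*P(-20, 19) = (20*(-10 + 16))*(-1 + 2*(-20)²) = (20*6)*(-1 + 2*400) = 120*(-1 + 800) = 120*799 = 95880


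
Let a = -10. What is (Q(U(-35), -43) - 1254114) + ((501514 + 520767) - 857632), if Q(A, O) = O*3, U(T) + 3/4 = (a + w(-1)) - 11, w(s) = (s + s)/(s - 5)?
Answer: -1089594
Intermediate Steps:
w(s) = 2*s/(-5 + s) (w(s) = (2*s)/(-5 + s) = 2*s/(-5 + s))
U(T) = -257/12 (U(T) = -¾ + ((-10 + 2*(-1)/(-5 - 1)) - 11) = -¾ + ((-10 + 2*(-1)/(-6)) - 11) = -¾ + ((-10 + 2*(-1)*(-⅙)) - 11) = -¾ + ((-10 + ⅓) - 11) = -¾ + (-29/3 - 11) = -¾ - 62/3 = -257/12)
Q(A, O) = 3*O
(Q(U(-35), -43) - 1254114) + ((501514 + 520767) - 857632) = (3*(-43) - 1254114) + ((501514 + 520767) - 857632) = (-129 - 1254114) + (1022281 - 857632) = -1254243 + 164649 = -1089594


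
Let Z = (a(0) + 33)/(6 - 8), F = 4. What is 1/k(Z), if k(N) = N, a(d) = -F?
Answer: -2/29 ≈ -0.068966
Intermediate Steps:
a(d) = -4 (a(d) = -1*4 = -4)
Z = -29/2 (Z = (-4 + 33)/(6 - 8) = 29/(-2) = 29*(-1/2) = -29/2 ≈ -14.500)
1/k(Z) = 1/(-29/2) = -2/29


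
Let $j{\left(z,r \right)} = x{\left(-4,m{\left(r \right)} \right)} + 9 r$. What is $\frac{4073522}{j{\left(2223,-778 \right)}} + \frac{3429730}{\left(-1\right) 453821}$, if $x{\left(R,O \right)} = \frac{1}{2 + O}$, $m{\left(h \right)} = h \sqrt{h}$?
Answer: $- \frac{6174772305568104807066830}{10477739481872298214757} - \frac{3169200116 i \sqrt{778}}{23087824234383817} \approx -589.32 - 3.8287 \cdot 10^{-6} i$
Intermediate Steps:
$m{\left(h \right)} = h^{\frac{3}{2}}$
$j{\left(z,r \right)} = \frac{1}{2 + r^{\frac{3}{2}}} + 9 r$
$\frac{4073522}{j{\left(2223,-778 \right)}} + \frac{3429730}{\left(-1\right) 453821} = \frac{4073522}{\frac{1}{2 + \left(-778\right)^{\frac{3}{2}}} \left(1 + 9 \left(-778\right) \left(2 + \left(-778\right)^{\frac{3}{2}}\right)\right)} + \frac{3429730}{\left(-1\right) 453821} = \frac{4073522}{\frac{1}{2 - 778 i \sqrt{778}} \left(1 + 9 \left(-778\right) \left(2 - 778 i \sqrt{778}\right)\right)} + \frac{3429730}{-453821} = \frac{4073522}{\frac{1}{2 - 778 i \sqrt{778}} \left(1 - \left(14004 - 5447556 i \sqrt{778}\right)\right)} + 3429730 \left(- \frac{1}{453821}\right) = \frac{4073522}{\frac{1}{2 - 778 i \sqrt{778}} \left(-14003 + 5447556 i \sqrt{778}\right)} - \frac{3429730}{453821} = 4073522 \frac{2 - 778 i \sqrt{778}}{-14003 + 5447556 i \sqrt{778}} - \frac{3429730}{453821} = \frac{4073522 \left(2 - 778 i \sqrt{778}\right)}{-14003 + 5447556 i \sqrt{778}} - \frac{3429730}{453821} = - \frac{3429730}{453821} + \frac{4073522 \left(2 - 778 i \sqrt{778}\right)}{-14003 + 5447556 i \sqrt{778}}$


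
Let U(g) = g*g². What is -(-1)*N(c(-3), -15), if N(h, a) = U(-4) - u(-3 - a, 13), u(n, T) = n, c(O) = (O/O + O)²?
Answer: -76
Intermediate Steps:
U(g) = g³
c(O) = (1 + O)²
N(h, a) = -61 + a (N(h, a) = (-4)³ - (-3 - a) = -64 + (3 + a) = -61 + a)
-(-1)*N(c(-3), -15) = -(-1)*(-61 - 15) = -(-1)*(-76) = -1*76 = -76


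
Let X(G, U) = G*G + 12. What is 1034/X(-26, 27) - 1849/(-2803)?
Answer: 2085207/964232 ≈ 2.1626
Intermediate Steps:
X(G, U) = 12 + G² (X(G, U) = G² + 12 = 12 + G²)
1034/X(-26, 27) - 1849/(-2803) = 1034/(12 + (-26)²) - 1849/(-2803) = 1034/(12 + 676) - 1849*(-1/2803) = 1034/688 + 1849/2803 = 1034*(1/688) + 1849/2803 = 517/344 + 1849/2803 = 2085207/964232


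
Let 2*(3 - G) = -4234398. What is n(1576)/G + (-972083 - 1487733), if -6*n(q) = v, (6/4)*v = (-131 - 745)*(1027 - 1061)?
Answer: -7811891037212/3175803 ≈ -2.4598e+6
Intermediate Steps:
G = 2117202 (G = 3 - 1/2*(-4234398) = 3 + 2117199 = 2117202)
v = 19856 (v = 2*((-131 - 745)*(1027 - 1061))/3 = 2*(-876*(-34))/3 = (2/3)*29784 = 19856)
n(q) = -9928/3 (n(q) = -1/6*19856 = -9928/3)
n(1576)/G + (-972083 - 1487733) = -9928/3/2117202 + (-972083 - 1487733) = -9928/3*1/2117202 - 2459816 = -4964/3175803 - 2459816 = -7811891037212/3175803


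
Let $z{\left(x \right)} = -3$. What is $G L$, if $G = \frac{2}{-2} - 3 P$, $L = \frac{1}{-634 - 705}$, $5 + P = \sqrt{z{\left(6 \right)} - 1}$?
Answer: $- \frac{14}{1339} + \frac{6 i}{1339} \approx -0.010456 + 0.004481 i$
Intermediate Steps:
$P = -5 + 2 i$ ($P = -5 + \sqrt{-3 - 1} = -5 + \sqrt{-4} = -5 + 2 i \approx -5.0 + 2.0 i$)
$L = - \frac{1}{1339}$ ($L = \frac{1}{-634 - 705} = \frac{1}{-1339} = - \frac{1}{1339} \approx -0.00074683$)
$G = 14 - 6 i$ ($G = \frac{2}{-2} - 3 \left(-5 + 2 i\right) = 2 \left(- \frac{1}{2}\right) + \left(15 - 6 i\right) = -1 + \left(15 - 6 i\right) = 14 - 6 i \approx 14.0 - 6.0 i$)
$G L = \left(14 - 6 i\right) \left(- \frac{1}{1339}\right) = - \frac{14}{1339} + \frac{6 i}{1339}$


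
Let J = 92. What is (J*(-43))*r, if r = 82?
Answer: -324392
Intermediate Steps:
(J*(-43))*r = (92*(-43))*82 = -3956*82 = -324392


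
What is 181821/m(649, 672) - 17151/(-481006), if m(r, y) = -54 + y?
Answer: 7288965937/24771809 ≈ 294.24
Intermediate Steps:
181821/m(649, 672) - 17151/(-481006) = 181821/(-54 + 672) - 17151/(-481006) = 181821/618 - 17151*(-1/481006) = 181821*(1/618) + 17151/481006 = 60607/206 + 17151/481006 = 7288965937/24771809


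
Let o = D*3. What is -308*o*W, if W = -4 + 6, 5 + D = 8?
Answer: -5544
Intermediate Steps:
D = 3 (D = -5 + 8 = 3)
o = 9 (o = 3*3 = 9)
W = 2
-308*o*W = -2772*2 = -308*18 = -5544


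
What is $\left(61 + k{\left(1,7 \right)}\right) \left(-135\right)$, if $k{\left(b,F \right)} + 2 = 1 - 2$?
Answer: $-7830$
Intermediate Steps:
$k{\left(b,F \right)} = -3$ ($k{\left(b,F \right)} = -2 + \left(1 - 2\right) = -2 - 1 = -3$)
$\left(61 + k{\left(1,7 \right)}\right) \left(-135\right) = \left(61 - 3\right) \left(-135\right) = 58 \left(-135\right) = -7830$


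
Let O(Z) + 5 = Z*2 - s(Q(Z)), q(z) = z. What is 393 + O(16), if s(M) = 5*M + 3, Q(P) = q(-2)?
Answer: 427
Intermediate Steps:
Q(P) = -2
s(M) = 3 + 5*M
O(Z) = 2 + 2*Z (O(Z) = -5 + (Z*2 - (3 + 5*(-2))) = -5 + (2*Z - (3 - 10)) = -5 + (2*Z - 1*(-7)) = -5 + (2*Z + 7) = -5 + (7 + 2*Z) = 2 + 2*Z)
393 + O(16) = 393 + (2 + 2*16) = 393 + (2 + 32) = 393 + 34 = 427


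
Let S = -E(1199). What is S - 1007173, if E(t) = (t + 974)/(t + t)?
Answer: -2415203027/2398 ≈ -1.0072e+6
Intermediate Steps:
E(t) = (974 + t)/(2*t) (E(t) = (974 + t)/((2*t)) = (974 + t)*(1/(2*t)) = (974 + t)/(2*t))
S = -2173/2398 (S = -(974 + 1199)/(2*1199) = -2173/(2*1199) = -1*2173/2398 = -2173/2398 ≈ -0.90617)
S - 1007173 = -2173/2398 - 1007173 = -2415203027/2398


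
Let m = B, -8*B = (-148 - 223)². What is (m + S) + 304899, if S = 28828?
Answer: 2532175/8 ≈ 3.1652e+5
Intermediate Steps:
B = -137641/8 (B = -(-148 - 223)²/8 = -⅛*(-371)² = -⅛*137641 = -137641/8 ≈ -17205.)
m = -137641/8 ≈ -17205.
(m + S) + 304899 = (-137641/8 + 28828) + 304899 = 92983/8 + 304899 = 2532175/8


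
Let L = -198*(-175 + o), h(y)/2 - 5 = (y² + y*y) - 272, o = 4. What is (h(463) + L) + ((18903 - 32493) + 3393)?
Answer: 880603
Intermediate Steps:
h(y) = -534 + 4*y² (h(y) = 10 + 2*((y² + y*y) - 272) = 10 + 2*((y² + y²) - 272) = 10 + 2*(2*y² - 272) = 10 + 2*(-272 + 2*y²) = 10 + (-544 + 4*y²) = -534 + 4*y²)
L = 33858 (L = -198*(-175 + 4) = -198*(-171) = 33858)
(h(463) + L) + ((18903 - 32493) + 3393) = ((-534 + 4*463²) + 33858) + ((18903 - 32493) + 3393) = ((-534 + 4*214369) + 33858) + (-13590 + 3393) = ((-534 + 857476) + 33858) - 10197 = (856942 + 33858) - 10197 = 890800 - 10197 = 880603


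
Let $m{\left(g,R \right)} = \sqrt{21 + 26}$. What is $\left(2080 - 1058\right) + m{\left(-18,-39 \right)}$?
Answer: $1022 + \sqrt{47} \approx 1028.9$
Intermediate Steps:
$m{\left(g,R \right)} = \sqrt{47}$
$\left(2080 - 1058\right) + m{\left(-18,-39 \right)} = \left(2080 - 1058\right) + \sqrt{47} = 1022 + \sqrt{47}$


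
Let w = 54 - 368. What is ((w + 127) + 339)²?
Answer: 23104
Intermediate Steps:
w = -314
((w + 127) + 339)² = ((-314 + 127) + 339)² = (-187 + 339)² = 152² = 23104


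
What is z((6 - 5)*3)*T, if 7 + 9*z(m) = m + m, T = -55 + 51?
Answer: 4/9 ≈ 0.44444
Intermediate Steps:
T = -4
z(m) = -7/9 + 2*m/9 (z(m) = -7/9 + (m + m)/9 = -7/9 + (2*m)/9 = -7/9 + 2*m/9)
z((6 - 5)*3)*T = (-7/9 + 2*((6 - 5)*3)/9)*(-4) = (-7/9 + 2*(1*3)/9)*(-4) = (-7/9 + (2/9)*3)*(-4) = (-7/9 + ⅔)*(-4) = -⅑*(-4) = 4/9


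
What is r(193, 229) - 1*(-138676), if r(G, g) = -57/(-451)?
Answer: 62542933/451 ≈ 1.3868e+5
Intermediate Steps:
r(G, g) = 57/451 (r(G, g) = -57*(-1/451) = 57/451)
r(193, 229) - 1*(-138676) = 57/451 - 1*(-138676) = 57/451 + 138676 = 62542933/451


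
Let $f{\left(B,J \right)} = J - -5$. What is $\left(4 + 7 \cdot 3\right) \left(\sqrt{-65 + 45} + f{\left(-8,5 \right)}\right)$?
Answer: $250 + 50 i \sqrt{5} \approx 250.0 + 111.8 i$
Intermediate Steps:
$f{\left(B,J \right)} = 5 + J$ ($f{\left(B,J \right)} = J + 5 = 5 + J$)
$\left(4 + 7 \cdot 3\right) \left(\sqrt{-65 + 45} + f{\left(-8,5 \right)}\right) = \left(4 + 7 \cdot 3\right) \left(\sqrt{-65 + 45} + \left(5 + 5\right)\right) = \left(4 + 21\right) \left(\sqrt{-20} + 10\right) = 25 \left(2 i \sqrt{5} + 10\right) = 25 \left(10 + 2 i \sqrt{5}\right) = 250 + 50 i \sqrt{5}$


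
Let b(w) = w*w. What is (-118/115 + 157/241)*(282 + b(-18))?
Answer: -6292098/27715 ≈ -227.03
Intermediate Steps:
b(w) = w**2
(-118/115 + 157/241)*(282 + b(-18)) = (-118/115 + 157/241)*(282 + (-18)**2) = (-118*1/115 + 157*(1/241))*(282 + 324) = (-118/115 + 157/241)*606 = -10383/27715*606 = -6292098/27715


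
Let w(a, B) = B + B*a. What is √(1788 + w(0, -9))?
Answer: √1779 ≈ 42.178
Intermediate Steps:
√(1788 + w(0, -9)) = √(1788 - 9*(1 + 0)) = √(1788 - 9*1) = √(1788 - 9) = √1779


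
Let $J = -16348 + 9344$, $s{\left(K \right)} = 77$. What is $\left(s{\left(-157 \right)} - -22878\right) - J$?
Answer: $29959$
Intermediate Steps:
$J = -7004$
$\left(s{\left(-157 \right)} - -22878\right) - J = \left(77 - -22878\right) - -7004 = \left(77 + 22878\right) + 7004 = 22955 + 7004 = 29959$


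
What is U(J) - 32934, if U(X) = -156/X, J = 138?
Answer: -757508/23 ≈ -32935.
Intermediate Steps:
U(J) - 32934 = -156/138 - 32934 = -156*1/138 - 32934 = -26/23 - 32934 = -757508/23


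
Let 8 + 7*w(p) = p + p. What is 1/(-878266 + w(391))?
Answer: -7/6147088 ≈ -1.1388e-6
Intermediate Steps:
w(p) = -8/7 + 2*p/7 (w(p) = -8/7 + (p + p)/7 = -8/7 + (2*p)/7 = -8/7 + 2*p/7)
1/(-878266 + w(391)) = 1/(-878266 + (-8/7 + (2/7)*391)) = 1/(-878266 + (-8/7 + 782/7)) = 1/(-878266 + 774/7) = 1/(-6147088/7) = -7/6147088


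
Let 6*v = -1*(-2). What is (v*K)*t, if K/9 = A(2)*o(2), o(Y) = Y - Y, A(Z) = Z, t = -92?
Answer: 0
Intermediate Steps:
o(Y) = 0
v = ⅓ (v = (-1*(-2))/6 = (⅙)*2 = ⅓ ≈ 0.33333)
K = 0 (K = 9*(2*0) = 9*0 = 0)
(v*K)*t = ((⅓)*0)*(-92) = 0*(-92) = 0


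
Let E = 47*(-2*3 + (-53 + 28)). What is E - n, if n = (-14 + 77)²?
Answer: -5426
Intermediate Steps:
n = 3969 (n = 63² = 3969)
E = -1457 (E = 47*(-6 - 25) = 47*(-31) = -1457)
E - n = -1457 - 1*3969 = -1457 - 3969 = -5426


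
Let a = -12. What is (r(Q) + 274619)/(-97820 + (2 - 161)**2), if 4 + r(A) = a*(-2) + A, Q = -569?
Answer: -274070/72539 ≈ -3.7782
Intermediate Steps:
r(A) = 20 + A (r(A) = -4 + (-12*(-2) + A) = -4 + (24 + A) = 20 + A)
(r(Q) + 274619)/(-97820 + (2 - 161)**2) = ((20 - 569) + 274619)/(-97820 + (2 - 161)**2) = (-549 + 274619)/(-97820 + (-159)**2) = 274070/(-97820 + 25281) = 274070/(-72539) = 274070*(-1/72539) = -274070/72539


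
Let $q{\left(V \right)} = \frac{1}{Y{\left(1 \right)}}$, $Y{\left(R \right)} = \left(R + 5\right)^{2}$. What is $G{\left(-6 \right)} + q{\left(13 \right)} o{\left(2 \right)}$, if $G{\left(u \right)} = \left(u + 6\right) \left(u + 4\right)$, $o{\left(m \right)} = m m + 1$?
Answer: $\frac{5}{36} \approx 0.13889$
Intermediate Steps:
$o{\left(m \right)} = 1 + m^{2}$ ($o{\left(m \right)} = m^{2} + 1 = 1 + m^{2}$)
$Y{\left(R \right)} = \left(5 + R\right)^{2}$
$q{\left(V \right)} = \frac{1}{36}$ ($q{\left(V \right)} = \frac{1}{\left(5 + 1\right)^{2}} = \frac{1}{6^{2}} = \frac{1}{36}$)
$G{\left(u \right)} = \left(4 + u\right) \left(6 + u\right)$ ($G{\left(u \right)} = \left(6 + u\right) \left(4 + u\right) = \left(4 + u\right) \left(6 + u\right)$)
$G{\left(-6 \right)} + q{\left(13 \right)} o{\left(2 \right)} = \left(24 + \left(-6\right)^{2} + 10 \left(-6\right)\right) + \frac{1 + 2^{2}}{36} = \left(24 + 36 - 60\right) + \frac{1 + 4}{36} = 0 + \frac{1}{36} \cdot 5 = 0 + \frac{5}{36} = \frac{5}{36}$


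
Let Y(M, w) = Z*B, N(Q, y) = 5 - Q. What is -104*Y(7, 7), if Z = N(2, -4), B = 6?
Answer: -1872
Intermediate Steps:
Z = 3 (Z = 5 - 1*2 = 5 - 2 = 3)
Y(M, w) = 18 (Y(M, w) = 3*6 = 18)
-104*Y(7, 7) = -104*18 = -1872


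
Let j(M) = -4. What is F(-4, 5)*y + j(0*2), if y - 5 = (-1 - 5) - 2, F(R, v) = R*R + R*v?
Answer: 8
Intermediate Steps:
F(R, v) = R² + R*v
y = -3 (y = 5 + ((-1 - 5) - 2) = 5 + (-6 - 2) = 5 - 8 = -3)
F(-4, 5)*y + j(0*2) = -4*(-4 + 5)*(-3) - 4 = -4*1*(-3) - 4 = -4*(-3) - 4 = 12 - 4 = 8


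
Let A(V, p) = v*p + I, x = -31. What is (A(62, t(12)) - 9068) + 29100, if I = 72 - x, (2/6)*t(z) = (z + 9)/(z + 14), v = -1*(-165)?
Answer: 533905/26 ≈ 20535.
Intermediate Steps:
v = 165
t(z) = 3*(9 + z)/(14 + z) (t(z) = 3*((z + 9)/(z + 14)) = 3*((9 + z)/(14 + z)) = 3*(9 + z)/(14 + z))
I = 103 (I = 72 - 1*(-31) = 72 + 31 = 103)
A(V, p) = 103 + 165*p (A(V, p) = 165*p + 103 = 103 + 165*p)
(A(62, t(12)) - 9068) + 29100 = ((103 + 165*(3*(9 + 12)/(14 + 12))) - 9068) + 29100 = ((103 + 165*(3*21/26)) - 9068) + 29100 = ((103 + 165*(3*(1/26)*21)) - 9068) + 29100 = ((103 + 165*(63/26)) - 9068) + 29100 = ((103 + 10395/26) - 9068) + 29100 = (13073/26 - 9068) + 29100 = -222695/26 + 29100 = 533905/26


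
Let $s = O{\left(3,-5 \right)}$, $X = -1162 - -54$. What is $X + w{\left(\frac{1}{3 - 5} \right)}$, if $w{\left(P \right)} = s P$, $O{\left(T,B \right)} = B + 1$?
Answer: $-1106$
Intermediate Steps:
$O{\left(T,B \right)} = 1 + B$
$X = -1108$ ($X = -1162 + 54 = -1108$)
$s = -4$ ($s = 1 - 5 = -4$)
$w{\left(P \right)} = - 4 P$
$X + w{\left(\frac{1}{3 - 5} \right)} = -1108 - \frac{4}{3 - 5} = -1108 - \frac{4}{-2} = -1108 - -2 = -1108 + 2 = -1106$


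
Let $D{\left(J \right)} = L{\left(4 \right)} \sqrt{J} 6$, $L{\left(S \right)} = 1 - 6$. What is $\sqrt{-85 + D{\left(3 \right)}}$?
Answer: $\sqrt{-85 - 30 \sqrt{3}} \approx 11.703 i$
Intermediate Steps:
$L{\left(S \right)} = -5$ ($L{\left(S \right)} = 1 - 6 = -5$)
$D{\left(J \right)} = - 30 \sqrt{J}$ ($D{\left(J \right)} = - 5 \sqrt{J} 6 = - 30 \sqrt{J}$)
$\sqrt{-85 + D{\left(3 \right)}} = \sqrt{-85 - 30 \sqrt{3}}$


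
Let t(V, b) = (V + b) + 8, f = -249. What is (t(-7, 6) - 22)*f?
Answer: 3735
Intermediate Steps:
t(V, b) = 8 + V + b
(t(-7, 6) - 22)*f = ((8 - 7 + 6) - 22)*(-249) = (7 - 22)*(-249) = -15*(-249) = 3735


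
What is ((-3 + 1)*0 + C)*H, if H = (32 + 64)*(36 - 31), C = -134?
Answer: -64320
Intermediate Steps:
H = 480 (H = 96*5 = 480)
((-3 + 1)*0 + C)*H = ((-3 + 1)*0 - 134)*480 = (-2*0 - 134)*480 = (0 - 134)*480 = -134*480 = -64320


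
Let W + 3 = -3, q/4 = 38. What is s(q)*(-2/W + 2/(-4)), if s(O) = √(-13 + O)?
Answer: -√139/6 ≈ -1.9650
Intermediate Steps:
q = 152 (q = 4*38 = 152)
W = -6 (W = -3 - 3 = -6)
s(q)*(-2/W + 2/(-4)) = √(-13 + 152)*(-2/(-6) + 2/(-4)) = √139*(-2*(-⅙) + 2*(-¼)) = √139*(⅓ - ½) = √139*(-⅙) = -√139/6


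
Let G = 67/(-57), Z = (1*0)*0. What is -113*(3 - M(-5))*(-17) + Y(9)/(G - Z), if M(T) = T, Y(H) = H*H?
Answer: 1025039/67 ≈ 15299.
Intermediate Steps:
Y(H) = H²
Z = 0 (Z = 0*0 = 0)
G = -67/57 (G = 67*(-1/57) = -67/57 ≈ -1.1754)
-113*(3 - M(-5))*(-17) + Y(9)/(G - Z) = -113*(3 - 1*(-5))*(-17) + 9²/(-67/57 - 1*0) = -113*(3 + 5)*(-17) + 81/(-67/57 + 0) = -904*(-17) + 81/(-67/57) = -113*(-136) + 81*(-57/67) = 15368 - 4617/67 = 1025039/67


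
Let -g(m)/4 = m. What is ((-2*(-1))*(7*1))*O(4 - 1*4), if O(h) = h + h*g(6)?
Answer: 0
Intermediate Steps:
g(m) = -4*m
O(h) = -23*h (O(h) = h + h*(-4*6) = h + h*(-24) = h - 24*h = -23*h)
((-2*(-1))*(7*1))*O(4 - 1*4) = ((-2*(-1))*(7*1))*(-23*(4 - 1*4)) = (2*7)*(-23*(4 - 4)) = 14*(-23*0) = 14*0 = 0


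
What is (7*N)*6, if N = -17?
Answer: -714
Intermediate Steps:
(7*N)*6 = (7*(-17))*6 = -119*6 = -714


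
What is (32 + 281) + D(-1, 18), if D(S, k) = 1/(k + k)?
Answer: 11269/36 ≈ 313.03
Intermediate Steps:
D(S, k) = 1/(2*k)
(32 + 281) + D(-1, 18) = (32 + 281) + (1/2)/18 = 313 + (1/2)*(1/18) = 313 + 1/36 = 11269/36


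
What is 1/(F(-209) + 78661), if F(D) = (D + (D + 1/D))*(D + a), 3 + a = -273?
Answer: 209/58811204 ≈ 3.5537e-6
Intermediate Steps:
a = -276 (a = -3 - 273 = -276)
F(D) = (-276 + D)*(1/D + 2*D) (F(D) = (D + (D + 1/D))*(D - 276) = (1/D + 2*D)*(-276 + D) = (-276 + D)*(1/D + 2*D))
1/(F(-209) + 78661) = 1/((1 - 552*(-209) - 276/(-209) + 2*(-209)²) + 78661) = 1/((1 + 115368 - 276*(-1/209) + 2*43681) + 78661) = 1/((1 + 115368 + 276/209 + 87362) + 78661) = 1/(42371055/209 + 78661) = 1/(58811204/209) = 209/58811204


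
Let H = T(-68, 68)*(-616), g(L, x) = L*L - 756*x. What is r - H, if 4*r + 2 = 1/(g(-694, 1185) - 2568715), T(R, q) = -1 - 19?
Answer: -147005199799/11931756 ≈ -12321.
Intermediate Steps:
g(L, x) = L**2 - 756*x
T(R, q) = -20
H = 12320 (H = -20*(-616) = 12320)
r = -5965879/11931756 (r = -1/2 + 1/(4*(((-694)**2 - 756*1185) - 2568715)) = -1/2 + 1/(4*((481636 - 895860) - 2568715)) = -1/2 + 1/(4*(-414224 - 2568715)) = -1/2 + (1/4)/(-2982939) = -1/2 + (1/4)*(-1/2982939) = -1/2 - 1/11931756 = -5965879/11931756 ≈ -0.50000)
r - H = -5965879/11931756 - 1*12320 = -5965879/11931756 - 12320 = -147005199799/11931756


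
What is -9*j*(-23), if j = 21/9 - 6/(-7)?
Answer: 4623/7 ≈ 660.43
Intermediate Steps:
j = 67/21 (j = 21*(1/9) - 6*(-1/7) = 7/3 + 6/7 = 67/21 ≈ 3.1905)
-9*j*(-23) = -9*67/21*(-23) = -201/7*(-23) = 4623/7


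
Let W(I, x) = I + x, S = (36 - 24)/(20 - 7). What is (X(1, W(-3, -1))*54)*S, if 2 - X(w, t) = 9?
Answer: -4536/13 ≈ -348.92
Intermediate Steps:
S = 12/13 ≈ 0.92308
X(w, t) = -7 (X(w, t) = 2 - 1*9 = 2 - 9 = -7)
(X(1, W(-3, -1))*54)*S = -7*54*(12/13) = -378*12/13 = -4536/13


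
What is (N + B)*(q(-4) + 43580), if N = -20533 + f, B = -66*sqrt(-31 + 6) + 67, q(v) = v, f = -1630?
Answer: -962855296 - 14380080*I ≈ -9.6285e+8 - 1.438e+7*I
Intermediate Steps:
B = 67 - 330*I (B = -330*I + 67 = 67 - 330*I ≈ 67.0 - 330.0*I)
N = -22163 (N = -20533 - 1630 = -22163)
(N + B)*(q(-4) + 43580) = (-22163 + (67 - 330*I))*(-4 + 43580) = (-22096 - 330*I)*43576 = -962855296 - 14380080*I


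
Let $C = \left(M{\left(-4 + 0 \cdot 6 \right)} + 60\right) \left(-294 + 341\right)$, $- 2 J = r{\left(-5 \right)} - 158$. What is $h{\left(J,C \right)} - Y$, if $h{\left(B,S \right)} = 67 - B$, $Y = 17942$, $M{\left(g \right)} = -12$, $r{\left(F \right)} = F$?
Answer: $- \frac{35913}{2} \approx -17957.0$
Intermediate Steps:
$J = \frac{163}{2}$ ($J = - \frac{-5 - 158}{2} = \left(- \frac{1}{2}\right) \left(-163\right) = \frac{163}{2} \approx 81.5$)
$C = 2256$ ($C = \left(-12 + 60\right) \left(-294 + 341\right) = 48 \cdot 47 = 2256$)
$h{\left(J,C \right)} - Y = \left(67 - \frac{163}{2}\right) - 17942 = - \frac{29}{2} - 17942 = - \frac{35913}{2}$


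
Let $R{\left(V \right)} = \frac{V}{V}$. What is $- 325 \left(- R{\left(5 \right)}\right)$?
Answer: $325$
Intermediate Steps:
$R{\left(V \right)} = 1$
$- 325 \left(- R{\left(5 \right)}\right) = - 325 \left(\left(-1\right) 1\right) = \left(-325\right) \left(-1\right) = 325$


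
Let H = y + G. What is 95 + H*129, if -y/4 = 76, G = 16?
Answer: -37057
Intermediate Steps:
y = -304 (y = -4*76 = -304)
H = -288 (H = -304 + 16 = -288)
95 + H*129 = 95 - 288*129 = 95 - 37152 = -37057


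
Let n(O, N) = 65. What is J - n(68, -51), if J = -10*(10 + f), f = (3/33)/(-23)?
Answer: -41735/253 ≈ -164.96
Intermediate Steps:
f = -1/253 (f = (3*(1/33))*(-1/23) = (1/11)*(-1/23) = -1/253 ≈ -0.0039526)
J = -25290/253 (J = -10*(10 - 1/253) = -10*2529/253 = -25290/253 ≈ -99.960)
J - n(68, -51) = -25290/253 - 1*65 = -25290/253 - 65 = -41735/253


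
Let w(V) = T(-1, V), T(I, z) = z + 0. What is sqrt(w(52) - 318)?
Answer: I*sqrt(266) ≈ 16.31*I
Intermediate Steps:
T(I, z) = z
w(V) = V
sqrt(w(52) - 318) = sqrt(52 - 318) = sqrt(-266) = I*sqrt(266)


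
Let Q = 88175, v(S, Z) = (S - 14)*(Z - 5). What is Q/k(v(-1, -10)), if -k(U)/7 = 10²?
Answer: -3527/28 ≈ -125.96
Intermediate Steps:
v(S, Z) = (-14 + S)*(-5 + Z)
k(U) = -700 (k(U) = -7*10² = -7*100 = -700)
Q/k(v(-1, -10)) = 88175/(-700) = 88175*(-1/700) = -3527/28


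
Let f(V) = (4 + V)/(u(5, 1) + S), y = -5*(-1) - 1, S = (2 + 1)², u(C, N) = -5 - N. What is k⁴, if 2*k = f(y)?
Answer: 256/81 ≈ 3.1605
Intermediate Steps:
S = 9 (S = 3² = 9)
y = 4 (y = 5 - 1 = 4)
f(V) = 4/3 + V/3 (f(V) = (4 + V)/((-5 - 1*1) + 9) = (4 + V)/((-5 - 1) + 9) = (4 + V)/(-6 + 9) = (4 + V)/3 = (4 + V)*(⅓) = 4/3 + V/3)
k = 4/3 (k = (4/3 + (⅓)*4)/2 = (4/3 + 4/3)/2 = (½)*(8/3) = 4/3 ≈ 1.3333)
k⁴ = (4/3)⁴ = 256/81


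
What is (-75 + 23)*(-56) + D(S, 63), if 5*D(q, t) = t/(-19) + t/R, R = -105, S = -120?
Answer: 1382828/475 ≈ 2911.2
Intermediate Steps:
D(q, t) = -124*t/9975 (D(q, t) = (t/(-19) + t/(-105))/5 = (t*(-1/19) + t*(-1/105))/5 = (-t/19 - t/105)/5 = (-124*t/1995)/5 = -124*t/9975)
(-75 + 23)*(-56) + D(S, 63) = (-75 + 23)*(-56) - 124/9975*63 = -52*(-56) - 372/475 = 2912 - 372/475 = 1382828/475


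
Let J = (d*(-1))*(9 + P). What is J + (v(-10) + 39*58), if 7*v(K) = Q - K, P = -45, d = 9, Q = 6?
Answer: 18118/7 ≈ 2588.3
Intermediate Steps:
v(K) = 6/7 - K/7 (v(K) = (6 - K)/7 = 6/7 - K/7)
J = 324 (J = (9*(-1))*(9 - 45) = -9*(-36) = 324)
J + (v(-10) + 39*58) = 324 + ((6/7 - 1/7*(-10)) + 39*58) = 324 + ((6/7 + 10/7) + 2262) = 324 + (16/7 + 2262) = 324 + 15850/7 = 18118/7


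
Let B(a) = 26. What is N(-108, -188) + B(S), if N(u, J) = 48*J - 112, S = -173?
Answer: -9110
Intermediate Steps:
N(u, J) = -112 + 48*J
N(-108, -188) + B(S) = (-112 + 48*(-188)) + 26 = (-112 - 9024) + 26 = -9136 + 26 = -9110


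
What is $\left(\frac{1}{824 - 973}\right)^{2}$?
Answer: $\frac{1}{22201} \approx 4.5043 \cdot 10^{-5}$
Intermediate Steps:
$\left(\frac{1}{824 - 973}\right)^{2} = \left(\frac{1}{-149}\right)^{2} = \left(- \frac{1}{149}\right)^{2} = \frac{1}{22201}$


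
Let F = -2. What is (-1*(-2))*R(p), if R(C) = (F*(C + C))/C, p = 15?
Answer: -8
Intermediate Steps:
R(C) = -4 (R(C) = (-2*(C + C))/C = (-4*C)/C = -4)
(-1*(-2))*R(p) = -1*(-2)*(-4) = 2*(-4) = -8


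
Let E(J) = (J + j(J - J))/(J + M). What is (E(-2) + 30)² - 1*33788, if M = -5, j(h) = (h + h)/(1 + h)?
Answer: -1610668/49 ≈ -32871.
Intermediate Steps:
j(h) = 2*h/(1 + h) (j(h) = (2*h)/(1 + h) = 2*h/(1 + h))
E(J) = J/(-5 + J) (E(J) = (J + 2*(J - J)/(1 + (J - J)))/(J - 5) = (J + 2*0/(1 + 0))/(-5 + J) = (J + 2*0/1)/(-5 + J) = (J + 2*0*1)/(-5 + J) = (J + 0)/(-5 + J) = J/(-5 + J))
(E(-2) + 30)² - 1*33788 = (-2/(-5 - 2) + 30)² - 1*33788 = (-2/(-7) + 30)² - 33788 = (-2*(-⅐) + 30)² - 33788 = (2/7 + 30)² - 33788 = (212/7)² - 33788 = 44944/49 - 33788 = -1610668/49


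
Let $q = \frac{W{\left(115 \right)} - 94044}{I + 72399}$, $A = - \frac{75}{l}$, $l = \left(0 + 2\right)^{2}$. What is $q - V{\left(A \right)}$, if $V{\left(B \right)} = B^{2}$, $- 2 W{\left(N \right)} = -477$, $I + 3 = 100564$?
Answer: $- \frac{5295657}{15040} \approx -352.1$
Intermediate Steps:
$I = 100561$ ($I = -3 + 100564 = 100561$)
$W{\left(N \right)} = \frac{477}{2}$ ($W{\left(N \right)} = \left(- \frac{1}{2}\right) \left(-477\right) = \frac{477}{2}$)
$l = 4$ ($l = 2^{2} = 4$)
$A = - \frac{75}{4} \approx -18.75$
$q = - \frac{8157}{15040}$ ($q = \frac{\frac{477}{2} - 94044}{100561 + 72399} = - \frac{187611}{2 \cdot 172960} = \left(- \frac{187611}{2}\right) \frac{1}{172960} = - \frac{8157}{15040} \approx -0.54235$)
$q - V{\left(A \right)} = - \frac{8157}{15040} - \left(- \frac{75}{4}\right)^{2} = - \frac{8157}{15040} - \frac{5625}{16} = - \frac{5295657}{15040}$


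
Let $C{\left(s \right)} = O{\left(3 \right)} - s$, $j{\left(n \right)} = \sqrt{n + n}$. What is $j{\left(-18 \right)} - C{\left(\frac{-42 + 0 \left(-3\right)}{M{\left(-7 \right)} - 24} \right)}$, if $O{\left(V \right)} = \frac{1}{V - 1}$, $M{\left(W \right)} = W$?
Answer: $\frac{53}{62} + 6 i \approx 0.85484 + 6.0 i$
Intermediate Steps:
$j{\left(n \right)} = \sqrt{2} \sqrt{n}$ ($j{\left(n \right)} = \sqrt{2 n} = \sqrt{2} \sqrt{n}$)
$O{\left(V \right)} = \frac{1}{-1 + V}$
$C{\left(s \right)} = \frac{1}{2} - s$ ($C{\left(s \right)} = \frac{1}{-1 + 3} - s = \frac{1}{2} - s$)
$j{\left(-18 \right)} - C{\left(\frac{-42 + 0 \left(-3\right)}{M{\left(-7 \right)} - 24} \right)} = \sqrt{2} \sqrt{-18} - \left(\frac{1}{2} - \frac{-42 + 0 \left(-3\right)}{-7 - 24}\right) = \sqrt{2} \cdot 3 i \sqrt{2} - \left(\frac{1}{2} - \frac{-42 + 0}{-31}\right) = 6 i - \left(\frac{1}{2} - \left(-42\right) \left(- \frac{1}{31}\right)\right) = 6 i - \left(\frac{1}{2} - \frac{42}{31}\right) = 6 i - - \frac{53}{62} = 6 i + \frac{53}{62} = \frac{53}{62} + 6 i$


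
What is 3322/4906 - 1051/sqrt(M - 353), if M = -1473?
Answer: 151/223 + 1051*I*sqrt(1826)/1826 ≈ 0.67713 + 24.595*I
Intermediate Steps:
3322/4906 - 1051/sqrt(M - 353) = 3322/4906 - 1051/sqrt(-1473 - 353) = 3322*(1/4906) - 1051*(-I*sqrt(1826)/1826) = 151/223 - 1051*(-I*sqrt(1826)/1826) = 151/223 - (-1051)*I*sqrt(1826)/1826 = 151/223 + 1051*I*sqrt(1826)/1826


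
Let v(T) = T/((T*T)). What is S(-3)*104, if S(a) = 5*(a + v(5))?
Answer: -1456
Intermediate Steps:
v(T) = 1/T (v(T) = T/(T²) = T/T² = 1/T)
S(a) = 1 + 5*a (S(a) = 5*(a + 1/5) = 5*(a + ⅕) = 5*(⅕ + a) = 1 + 5*a)
S(-3)*104 = (1 + 5*(-3))*104 = (1 - 15)*104 = -14*104 = -1456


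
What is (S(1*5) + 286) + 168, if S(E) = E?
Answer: 459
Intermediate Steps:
(S(1*5) + 286) + 168 = (1*5 + 286) + 168 = (5 + 286) + 168 = 291 + 168 = 459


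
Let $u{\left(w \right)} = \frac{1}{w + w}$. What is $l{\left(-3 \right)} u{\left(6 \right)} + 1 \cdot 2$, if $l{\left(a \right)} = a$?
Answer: $\frac{7}{4} \approx 1.75$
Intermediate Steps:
$u{\left(w \right)} = \frac{1}{2 w}$
$l{\left(-3 \right)} u{\left(6 \right)} + 1 \cdot 2 = - 3 \frac{1}{2 \cdot 6} + 1 \cdot 2 = - 3 \cdot \frac{1}{2} \cdot \frac{1}{6} + 2 = \left(-3\right) \frac{1}{12} + 2 = - \frac{1}{4} + 2 = \frac{7}{4}$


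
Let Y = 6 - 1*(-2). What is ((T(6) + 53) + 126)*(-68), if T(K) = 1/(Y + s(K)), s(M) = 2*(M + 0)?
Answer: -60877/5 ≈ -12175.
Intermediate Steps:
s(M) = 2*M
Y = 8 (Y = 6 + 2 = 8)
T(K) = 1/(8 + 2*K)
((T(6) + 53) + 126)*(-68) = ((1/(2*(4 + 6)) + 53) + 126)*(-68) = (((½)/10 + 53) + 126)*(-68) = (((½)*(⅒) + 53) + 126)*(-68) = ((1/20 + 53) + 126)*(-68) = (1061/20 + 126)*(-68) = (3581/20)*(-68) = -60877/5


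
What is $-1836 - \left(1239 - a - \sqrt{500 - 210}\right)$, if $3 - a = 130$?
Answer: $-3202 + \sqrt{290} \approx -3185.0$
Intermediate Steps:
$a = -127$ ($a = 3 - 130 = -127$)
$-1836 - \left(1239 - a - \sqrt{500 - 210}\right) = -1836 - \left(1366 - \sqrt{500 - 210}\right) = -1836 - \left(1366 - \sqrt{290}\right) = -3202 + \sqrt{290}$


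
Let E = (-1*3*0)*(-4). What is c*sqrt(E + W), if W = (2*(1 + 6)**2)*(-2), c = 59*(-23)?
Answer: -18998*I ≈ -18998.0*I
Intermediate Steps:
E = 0 (E = -3*0*(-4) = 0*(-4) = 0)
c = -1357
W = -196 (W = (2*7**2)*(-2) = (2*49)*(-2) = 98*(-2) = -196)
c*sqrt(E + W) = -1357*sqrt(0 - 196) = -18998*I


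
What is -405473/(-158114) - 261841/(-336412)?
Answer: 88903355375/26595723484 ≈ 3.3428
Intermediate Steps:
-405473/(-158114) - 261841/(-336412) = -405473*(-1/158114) - 261841*(-1/336412) = 405473/158114 + 261841/336412 = 88903355375/26595723484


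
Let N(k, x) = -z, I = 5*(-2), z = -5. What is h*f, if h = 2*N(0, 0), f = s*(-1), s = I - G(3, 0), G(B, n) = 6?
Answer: 160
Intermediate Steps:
I = -10
N(k, x) = 5 (N(k, x) = -1*(-5) = 5)
s = -16 (s = -10 - 1*6 = -10 - 6 = -16)
f = 16 (f = -16*(-1) = 16)
h = 10 (h = 2*5 = 10)
h*f = 10*16 = 160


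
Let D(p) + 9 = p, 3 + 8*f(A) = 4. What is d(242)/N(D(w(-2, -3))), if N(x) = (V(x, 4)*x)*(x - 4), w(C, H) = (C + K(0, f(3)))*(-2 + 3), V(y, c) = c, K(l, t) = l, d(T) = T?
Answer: 11/30 ≈ 0.36667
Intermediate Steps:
f(A) = ⅛ (f(A) = -3/8 + (⅛)*4 = -3/8 + ½ = ⅛)
w(C, H) = C (w(C, H) = (C + 0)*(-2 + 3) = C*1 = C)
D(p) = -9 + p
N(x) = 4*x*(-4 + x) (N(x) = (4*x)*(x - 4) = (4*x)*(-4 + x) = 4*x*(-4 + x))
d(242)/N(D(w(-2, -3))) = 242/((4*(-9 - 2)*(-4 + (-9 - 2)))) = 242/((4*(-11)*(-4 - 11))) = 242/((4*(-11)*(-15))) = 242/660 = 242*(1/660) = 11/30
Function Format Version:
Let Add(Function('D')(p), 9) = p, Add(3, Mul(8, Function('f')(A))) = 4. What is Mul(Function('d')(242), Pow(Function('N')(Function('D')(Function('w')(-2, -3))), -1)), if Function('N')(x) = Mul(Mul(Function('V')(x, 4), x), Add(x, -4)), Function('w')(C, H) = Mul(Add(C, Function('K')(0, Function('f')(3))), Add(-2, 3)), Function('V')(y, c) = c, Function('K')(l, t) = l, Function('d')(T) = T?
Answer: Rational(11, 30) ≈ 0.36667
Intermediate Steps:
Function('f')(A) = Rational(1, 8) (Function('f')(A) = Add(Rational(-3, 8), Mul(Rational(1, 8), 4)) = Add(Rational(-3, 8), Rational(1, 2)) = Rational(1, 8))
Function('w')(C, H) = C (Function('w')(C, H) = Mul(Add(C, 0), Add(-2, 3)) = Mul(C, 1) = C)
Function('D')(p) = Add(-9, p)
Function('N')(x) = Mul(4, x, Add(-4, x)) (Function('N')(x) = Mul(Mul(4, x), Add(x, -4)) = Mul(Mul(4, x), Add(-4, x)) = Mul(4, x, Add(-4, x)))
Mul(Function('d')(242), Pow(Function('N')(Function('D')(Function('w')(-2, -3))), -1)) = Mul(242, Pow(Mul(4, Add(-9, -2), Add(-4, Add(-9, -2))), -1)) = Mul(242, Pow(Mul(4, -11, Add(-4, -11)), -1)) = Mul(242, Pow(Mul(4, -11, -15), -1)) = Mul(242, Pow(660, -1)) = Mul(242, Rational(1, 660)) = Rational(11, 30)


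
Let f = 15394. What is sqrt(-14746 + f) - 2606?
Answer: -2606 + 18*sqrt(2) ≈ -2580.5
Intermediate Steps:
sqrt(-14746 + f) - 2606 = sqrt(-14746 + 15394) - 2606 = sqrt(648) - 2606 = 18*sqrt(2) - 2606 = -2606 + 18*sqrt(2)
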